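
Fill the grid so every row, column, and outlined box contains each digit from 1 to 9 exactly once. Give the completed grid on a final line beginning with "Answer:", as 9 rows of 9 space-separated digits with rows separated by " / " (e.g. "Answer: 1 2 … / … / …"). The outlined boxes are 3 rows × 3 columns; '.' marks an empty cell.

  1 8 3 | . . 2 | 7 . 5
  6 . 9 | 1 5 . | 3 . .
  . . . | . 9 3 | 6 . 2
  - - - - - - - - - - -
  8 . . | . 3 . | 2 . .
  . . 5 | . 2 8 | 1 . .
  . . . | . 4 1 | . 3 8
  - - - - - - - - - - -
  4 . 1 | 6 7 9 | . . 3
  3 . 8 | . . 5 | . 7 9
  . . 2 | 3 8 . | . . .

Step 1. [r2c9∈{4}] r2c9 is down to just 4, so r2c9=4.
Step 2. [r6c7∈{5,9}] r6c7 is the only open cell in col 7 admitting 9 ⇒ r6c7=9.
Step 3. [r4c8∈{4,5,6}] r4c8 is the only open cell in box 6 admitting 5, so r4c8=5.
Step 4. [r5c2∈{3,4,6,7,9}] 3 has one home in row 5: r5c2 ⇒ r5c2=3.
Step 5. [r4c2∈{1,4,6,7,9}] in row 4, 1 fits only at r4c2, so r4c2=1.
Step 6. [r3c2∈{4,5,7}] in col 2, 4 fits only at r3c2, so r3c2=4.
Step 7. [r3c3∈{7}] r3c3 has the single candidate 7. So r3c3=7.
Step 8. [r9c2∈{5,6,7,9}] 9 has one home in col 2: r9c2. So r9c2=9.
Step 9. [r6c2∈{2,6,7}] r6c2 is the only open cell in col 2 admitting 7 ⇒ r6c2=7.
Step 10. [r9c6∈{4}] r9c6 has the single candidate 4, so r9c6=4.
Step 11. [r4c6∈{6,7}] 6 has one home in col 6: r4c6 ⇒ r4c6=6.
Step 12. [r9c9∈{1,6}] r9c9 is the only open cell in col 9 admitting 1 ⇒ r9c9=1.
Step 13. [r7c2∈{5}] only 5 remains possible at r7c2 ⇒ r7c2=5.
Step 14. [r2c8∈{8}] nothing but 8 survives at r2c8, so r2c8=8.
Step 15. [r4c4∈{7,9}] across row 4, 9 lands solely at r4c4. So r4c4=9.
Step 16. [r5c9∈{6,7}] across col 9, 6 lands solely at r5c9, so r5c9=6.
Step 17. [r3c4∈{8}] r3c4's peers cover all but 8, so r3c4=8.
Step 18. [r6c4∈{5}] r6c4's peers cover all but 5, so r6c4=5.
Step 19. [r7c7∈{8}] r7c7 is down to just 8 ⇒ r7c7=8.
Step 20. [r5c4∈{7}] nothing but 7 survives at r5c4, so r5c4=7.
Step 21. [r2c2∈{2}] r2c2 has the single candidate 2 ⇒ r2c2=2.
Step 22. [r5c8∈{4}] only 4 remains possible at r5c8 ⇒ r5c8=4.
Step 23. [r8c2∈{6}] only 6 remains possible at r8c2 ⇒ r8c2=6.
Step 24. [r8c7∈{4}] r8c7 has the single candidate 4 ⇒ r8c7=4.
Step 25. [r1c8∈{9}] r1c8 is down to just 9 ⇒ r1c8=9.
Step 26. [r3c8∈{1}] r3c8's peers cover all but 1. So r3c8=1.
Step 27. [r4c9∈{7}] r4c9's peers cover all but 7. So r4c9=7.
Step 28. [r1c5∈{6}] r1c5's peers cover all but 6. So r1c5=6.
Step 29. [r8c5∈{1}] r8c5 has the single candidate 1 ⇒ r8c5=1.
Step 30. [r6c3∈{6}] only 6 remains possible at r6c3. So r6c3=6.
Step 31. [r9c8∈{6}] nothing but 6 survives at r9c8. So r9c8=6.
Step 32. [r7c8∈{2}] nothing but 2 survives at r7c8. So r7c8=2.
Step 33. [r2c6∈{7}] r2c6 has the single candidate 7, so r2c6=7.
Step 34. [r5c1∈{9}] r5c1 is down to just 9. So r5c1=9.
Step 35. [r9c1∈{7}] r9c1 is down to just 7 ⇒ r9c1=7.
Step 36. [r4c3∈{4}] r4c3 has the single candidate 4. So r4c3=4.
Step 37. [r6c1∈{2}] only 2 remains possible at r6c1. So r6c1=2.
Step 38. [r3c1∈{5}] only 5 remains possible at r3c1 ⇒ r3c1=5.
Step 39. [r8c4∈{2}] only 2 remains possible at r8c4 ⇒ r8c4=2.
Step 40. [r1c4∈{4}] only 4 remains possible at r1c4 ⇒ r1c4=4.
Step 41. [r9c7∈{5}] r9c7 is down to just 5. So r9c7=5.

Answer: 1 8 3 4 6 2 7 9 5 / 6 2 9 1 5 7 3 8 4 / 5 4 7 8 9 3 6 1 2 / 8 1 4 9 3 6 2 5 7 / 9 3 5 7 2 8 1 4 6 / 2 7 6 5 4 1 9 3 8 / 4 5 1 6 7 9 8 2 3 / 3 6 8 2 1 5 4 7 9 / 7 9 2 3 8 4 5 6 1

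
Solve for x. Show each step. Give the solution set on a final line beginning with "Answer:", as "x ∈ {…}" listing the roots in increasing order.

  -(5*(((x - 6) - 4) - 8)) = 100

Step 1. [-(5*(((x - 6) - 4) - 8)) = 100] leading − — multiply by −1, so neg: 5*(((x - 6) - 4) - 8) = -100.
Step 2. [5*(((x - 6) - 4) - 8) = -100] LHS = 5·(…); ÷5 both sides ⇒ div: ((x - 6) - 4) - 8 = -20.
Step 3. [((x - 6) - 4) - 8 = -20] add 8: x sits inside (… - 8), so sub: (x - 6) - 4 = -12.
Step 4. [(x - 6) - 4 = -12] 4 comes off first (add 4). So sub: x - 6 = -8.
Step 5. [x - 6 = -8] peel the -6: add 6 from each side. So sub: x = -2.

Answer: x ∈ {-2}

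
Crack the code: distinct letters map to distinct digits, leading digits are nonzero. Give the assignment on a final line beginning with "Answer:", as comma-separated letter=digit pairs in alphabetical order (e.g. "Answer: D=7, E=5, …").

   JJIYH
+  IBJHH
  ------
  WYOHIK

Step 1. [col 1: H + H ≡ K (mod 10)] K=4 is one option consistent with column 1 (H + H ≡ K (mod 10), carry-in 0) — take it. So K=4.
Step 2. [col 1: H + H ≡ K (mod 10)] column 1 (H + H ≡ K (mod 10), carry-in 0) doesn't pin H yet; pick H=2 and continue ⇒ H=2.
Step 3. [col 2: Y + H ≡ I (mod 10)] Y=3 is one option consistent with column 2 (Y + H ≡ I (mod 10), carry-in 0) — take it. So Y=3.
Step 4. [col 2: Y + H ≡ I (mod 10)] column 2: given Y=3, H=2, carry-in 0, and digits 2,3,4 already taken and all letters distinct, Y+H≡I (mod 10) forces I=5, so I=5.
Step 5. [W] adding two 5-digit numbers gives at most 5+1 digits, and here it does — W is that final carry and must be 1, so W=1.
Step 6. [col 3: I + J ≡ H (mod 10)] from column 3 (I=5, H=2, carry-in 0, digits 1,2,3,4,5 already taken and all letters distinct): J must equal 7, so J=7.
Step 7. [col 4: J + B ≡ O (mod 10)] column 4 (J + B ≡ O (mod 10), carry-in 1) doesn't pin B yet; pick B=8 and continue. So B=8.
Step 8. [col 4: J + B ≡ O (mod 10)] column 4 reads J+B+carry(1)=O with J=7, B=8; with digits 1,2,3,4,5,7,8 already taken and all letters distinct, the only value for O is 6 ⇒ O=6.

Answer: B=8, H=2, I=5, J=7, K=4, O=6, W=1, Y=3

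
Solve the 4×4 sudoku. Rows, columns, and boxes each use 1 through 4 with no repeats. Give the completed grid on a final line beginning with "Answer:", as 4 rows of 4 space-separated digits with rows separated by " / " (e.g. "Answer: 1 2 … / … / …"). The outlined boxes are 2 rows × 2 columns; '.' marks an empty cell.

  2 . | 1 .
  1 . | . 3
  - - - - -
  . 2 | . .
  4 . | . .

Step 1. [r1c4∈{4}] r1c4 is down to just 4, so r1c4=4.
Step 2. [r3c1∈{3}] r3c1 has the single candidate 3, so r3c1=3.
Step 3. [r4c4∈{1,2}] 2 has one home in col 4: r4c4, so r4c4=2.
Step 4. [r1c2∈{3}] r1c2 has the single candidate 3, so r1c2=3.
Step 5. [r2c2∈{4}] only 4 remains possible at r2c2. So r2c2=4.
Step 6. [r4c3∈{3}] r4c3 is down to just 3. So r4c3=3.
Step 7. [r3c3∈{4}] r3c3's peers cover all but 4. So r3c3=4.
Step 8. [r4c2∈{1}] only 1 remains possible at r4c2 ⇒ r4c2=1.
Step 9. [r2c3∈{2}] r2c3 has the single candidate 2. So r2c3=2.
Step 10. [r3c4∈{1}] only 1 remains possible at r3c4. So r3c4=1.

Answer: 2 3 1 4 / 1 4 2 3 / 3 2 4 1 / 4 1 3 2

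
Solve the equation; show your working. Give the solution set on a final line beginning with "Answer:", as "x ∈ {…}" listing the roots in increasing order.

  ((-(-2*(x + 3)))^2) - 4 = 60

Step 1. [((-(-2*(x + 3)))^2) - 4 = 60] the outer -4 inverts by adding 4, so sub: (-(-2*(x + 3)))^2 = 64.
Step 2. [(-(-2*(x + 3)))^2 = 64] LHS squared, RHS 64 ≥ 0: apply √ (±) ⇒ sqrt: -(-2*(x + 3)) = 8 or -8.
Step 3. [-(-2*(x + 3)) = 8 or -8] LHS negated; negate both sides ⇒ neg: -2*(x + 3) = -8 or 8.
Step 4. [-2*(x + 3) = -8 or 8] leading coefficient -2: divide by -2, so div: x + 3 = 4 or -4.
Step 5. [x + 3 = 4 or -4] peel the +3: subtract 3 from each side. So sub: x = 1 or -7.

Answer: x ∈ {-7, 1}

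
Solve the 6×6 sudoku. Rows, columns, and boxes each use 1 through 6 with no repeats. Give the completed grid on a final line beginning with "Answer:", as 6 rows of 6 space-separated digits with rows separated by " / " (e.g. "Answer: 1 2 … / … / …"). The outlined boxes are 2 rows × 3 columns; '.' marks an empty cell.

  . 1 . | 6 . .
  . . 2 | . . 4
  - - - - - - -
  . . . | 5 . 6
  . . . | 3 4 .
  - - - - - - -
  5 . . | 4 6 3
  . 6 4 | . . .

Step 1. [r6c1∈{1,2,3}] 3 has one home in row 6: r6c1. So r6c1=3.
Step 2. [r4c3∈{1,5,6}] r4c3 is the only open cell in col 3 admitting 6, so r4c3=6.
Step 3. [r1c3∈{3,5}] across col 3, 5 lands solely at r1c3. So r1c3=5.
Step 4. [r2c5∈{1,3,5}] r2c5 is the only open cell in row 2 admitting 5 ⇒ r2c5=5.
Step 5. [r6c4∈{1,2}] across col 4, 2 lands solely at r6c4, so r6c4=2.
Step 6. [r3c2∈{2,3,4}] col 2 places 4 nowhere but r3c2, so r3c2=4.
Step 7. [r6c5∈{1}] nothing but 1 survives at r6c5 ⇒ r6c5=1.
Step 8. [r3c5∈{2}] r3c5's peers cover all but 2, so r3c5=2.
Step 9. [r4c1∈{1,2}] r4c1 is the only open cell in col 1 admitting 2, so r4c1=2.
Step 10. [r3c1∈{1}] r3c1 is down to just 1, so r3c1=1.
Step 11. [r3c3∈{3}] only 3 remains possible at r3c3, so r3c3=3.
Step 12. [r2c4∈{1}] only 1 remains possible at r2c4 ⇒ r2c4=1.
Step 13. [r1c5∈{3}] r1c5 is down to just 3 ⇒ r1c5=3.
Step 14. [r5c3∈{1}] only 1 remains possible at r5c3, so r5c3=1.
Step 15. [r4c2∈{5}] r4c2 is down to just 5 ⇒ r4c2=5.
Step 16. [r6c6∈{5}] r6c6 is down to just 5 ⇒ r6c6=5.
Step 17. [r2c1∈{6}] r2c1 has the single candidate 6. So r2c1=6.
Step 18. [r2c2∈{3}] nothing but 3 survives at r2c2. So r2c2=3.
Step 19. [r5c2∈{2}] only 2 remains possible at r5c2. So r5c2=2.
Step 20. [r1c6∈{2}] nothing but 2 survives at r1c6, so r1c6=2.
Step 21. [r4c6∈{1}] r4c6 is down to just 1 ⇒ r4c6=1.
Step 22. [r1c1∈{4}] r1c1 is down to just 4 ⇒ r1c1=4.

Answer: 4 1 5 6 3 2 / 6 3 2 1 5 4 / 1 4 3 5 2 6 / 2 5 6 3 4 1 / 5 2 1 4 6 3 / 3 6 4 2 1 5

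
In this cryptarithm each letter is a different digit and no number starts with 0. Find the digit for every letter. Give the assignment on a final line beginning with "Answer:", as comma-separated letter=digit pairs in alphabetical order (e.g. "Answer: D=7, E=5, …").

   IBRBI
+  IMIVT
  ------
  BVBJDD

Step 1. [col 1: I + T ≡ D (mod 10)] column 1 (I + T ≡ D (mod 10), carry-in 0) doesn't pin T yet; pick T=8 and continue. So T=8.
Step 2. [col 1: I + T ≡ D (mod 10)] column 1 (I + T ≡ D (mod 10), carry-in 0) doesn't pin I yet; pick I=6 and continue ⇒ I=6.
Step 3. [col 1: I + T ≡ D (mod 10)] in column 1 we have I+T≡D with carry-in 0; given I=6, T=8 and digits 6,8 already taken and all letters distinct, that pins D to 4. So D=4.
Step 4. [col 2: B + V ≡ D (mod 10)] column 2 (B + V ≡ D (mod 10), carry-in 1) doesn't pin V yet; pick V=2 and continue ⇒ V=2.
Step 5. [col 2: B + V ≡ D (mod 10)] from column 2 (V=2, D=4, carry-in 1, digits 2,4,6,8 already taken and all letters distinct): B must equal 1, so B=1.
Step 6. [col 3: R + I ≡ J (mod 10)] no forcing yet in column 3 (carry-in 0); R=3 is free and consistent — try it ⇒ R=3.
Step 7. [col 3: R + I ≡ J (mod 10)] column 3 reads R+I+carry(0)=J with R=3, I=6; with digits 1,2,3,4,6,8 already taken and all letters distinct, the only value for J is 9, so J=9.
Step 8. [col 4: B + M ≡ B (mod 10)] from column 4 (B=1, carry-in 0, digits 1,2,3,4,6,8,9 already taken and all letters distinct): M must equal 0, so M=0.

Answer: B=1, D=4, I=6, J=9, M=0, R=3, T=8, V=2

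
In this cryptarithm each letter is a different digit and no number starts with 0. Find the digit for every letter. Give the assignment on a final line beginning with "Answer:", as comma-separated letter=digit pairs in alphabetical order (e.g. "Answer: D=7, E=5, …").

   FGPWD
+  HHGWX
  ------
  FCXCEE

Step 1. [col 1: D + X ≡ E (mod 10)] several values work for X in column 1 (D + X ≡ E (mod 10), carry-in 0); try X=6 ⇒ X=6.
Step 2. [col 1: D + X ≡ E (mod 10)] D=9 is one option consistent with column 1 (D + X ≡ E (mod 10), carry-in 0) — take it. So D=9.
Step 3. [col 1: D + X ≡ E (mod 10)] column 1 reads D+X+carry(0)=E with D=9, X=6; with digits 6,9 already taken and all letters distinct, the only value for E is 5 ⇒ E=5.
Step 4. [col 2: W + W ≡ E (mod 10)] no forcing yet in column 2 (carry-in 1); W=2 is free and consistent — try it ⇒ W=2.
Step 5. [col 3: P + G ≡ C (mod 10)] several values work for C in column 3 (P + G ≡ C (mod 10), carry-in 0); try C=0. So C=0.
Step 6. [col 3: P + G ≡ C (mod 10)] no forcing yet in column 3 (carry-in 0); G=7 is free and consistent — try it ⇒ G=7.
Step 7. [F] adding two 5-digit numbers gives at most 5+1 digits, and here it does — F is that final carry and must be 1, so F=1.
Step 8. [col 3: P + G ≡ C (mod 10)] column 3: given G=7, C=0, carry-in 0, and digits 0,1,2,5,6,7,9 already taken and all letters distinct, P+G≡C (mod 10) forces P=3 ⇒ P=3.
Step 9. [col 4: G + H ≡ X (mod 10)] column 4 reads G+H+carry(1)=X with G=7, X=6; with digits 0,1,2,3,5,6,7,9 already taken and all letters distinct, the only value for H is 8 ⇒ H=8.

Answer: C=0, D=9, E=5, F=1, G=7, H=8, P=3, W=2, X=6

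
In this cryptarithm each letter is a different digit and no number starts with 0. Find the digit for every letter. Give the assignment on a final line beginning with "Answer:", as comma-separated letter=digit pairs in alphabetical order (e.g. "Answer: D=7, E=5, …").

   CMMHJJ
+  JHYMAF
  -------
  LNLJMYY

Step 1. [col 1: J + F ≡ Y (mod 10)] Y=5 is one option consistent with column 1 (J + F ≡ Y (mod 10), carry-in 0) — take it. So Y=5.
Step 2. [col 1: J + F ≡ Y (mod 10)] no forcing yet in column 1 (carry-in 0); F=7 is free and consistent — try it. So F=7.
Step 3. [col 1: J + F ≡ Y (mod 10)] column 1 reads J+F+carry(0)=Y with F=7, Y=5; with digits 5,7 already taken and all letters distinct, the only value for J is 8. So J=8.
Step 4. [col 2: J + A ≡ Y (mod 10)] column 2 reads J+A+carry(1)=Y with J=8, Y=5; with digits 5,7,8 already taken and all letters distinct, the only value for A is 6, so A=6.
Step 5. [col 3: H + M ≡ M (mod 10)] from column 3 (nothing yet, carry-in 1, digits 5,6,7,8 already taken and all letters distinct): H must equal 9 ⇒ H=9.
Step 6. [L] the sum has 7 digits but both addends have 6; that extra leading digit L is the final carry, namely 1 ⇒ L=1.
Step 7. [col 3: H + M ≡ M (mod 10)] column 3 (H + M ≡ M (mod 10), carry-in 1) doesn't pin M yet; pick M=2 and continue. So M=2.
Step 8. [col 6: C + J ≡ N (mod 10)] column 6: given J=8, carry-in 1, and digits 1,2,5,6,7,8,9 already taken and all letters distinct, C+J≡N (mod 10) forces C=4 ⇒ C=4.
Step 9. [col 6: C + J ≡ N (mod 10)] column 6 reads C+J+carry(1)=N with C=4, J=8; with digits 1,2,4,5,6,7,8,9 already taken and all letters distinct, the only value for N is 3 ⇒ N=3.

Answer: A=6, C=4, F=7, H=9, J=8, L=1, M=2, N=3, Y=5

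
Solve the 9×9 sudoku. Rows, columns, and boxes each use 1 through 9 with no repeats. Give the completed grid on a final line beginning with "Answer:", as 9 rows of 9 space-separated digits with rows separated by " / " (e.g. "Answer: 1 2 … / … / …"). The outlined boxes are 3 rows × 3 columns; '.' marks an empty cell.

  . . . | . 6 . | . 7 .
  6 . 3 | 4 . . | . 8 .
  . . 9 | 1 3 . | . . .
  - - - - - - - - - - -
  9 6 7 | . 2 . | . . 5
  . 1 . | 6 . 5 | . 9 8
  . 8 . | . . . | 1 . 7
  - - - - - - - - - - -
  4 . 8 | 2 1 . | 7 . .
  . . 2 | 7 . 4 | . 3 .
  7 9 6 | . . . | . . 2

Step 1. [r8c2∈{5}] r8c2's peers cover all but 5, so r8c2=5.
Step 2. [r4c8∈{4}] r4c8's peers cover all but 4 ⇒ r4c8=4.
Step 3. [r1c9∈{1,3,4,9}] in col 9, 3 fits only at r1c9, so r1c9=3.
Step 4. [r7c6∈{3,6,9}] 6 has one home in col 6: r7c6. So r7c6=6.
Step 5. [r8c5∈{8,9}] box 8 places 9 nowhere but r8c5, so r8c5=9.
Step 6. [r9c5∈{5,8}] across col 5, 8 lands solely at r9c5. So r9c5=8.
Step 7. [r3c9∈{4,6}] r3c9 is the only open cell in col 9 admitting 4, so r3c9=4.
Step 8. [r9c4∈{3,5}] r9c4 is the only open cell in box 8 admitting 5. So r9c4=5.
Step 9. [r1c3∈{1,4,5}] across col 3, 1 lands solely at r1c3, so r1c3=1.
Step 10. [r4c7∈{3}] only 3 remains possible at r4c7, so r4c7=3.
Step 11. [r5c7∈{2}] r5c7 has the single candidate 2 ⇒ r5c7=2.
Step 12. [r3c8∈{2,5,6}] across col 8, 2 lands solely at r3c8, so r3c8=2.
Step 13. [r6c1∈{2,3,5}] row 6 places 2 nowhere but r6c1. So r6c1=2.
Step 14. [r3c7∈{5,6}] 6 has one home in row 3: r3c7 ⇒ r3c7=6.
Step 15. [r4c4∈{8}] r4c4 is down to just 8. So r4c4=8.
Step 16. [r1c4∈{9}] nothing but 9 survives at r1c4, so r1c4=9.
Step 17. [r2c7∈{5,9}] in col 7, 9 fits only at r2c7, so r2c7=9.
Step 18. [r6c5∈{4}] only 4 remains possible at r6c5, so r6c5=4.
Step 19. [r3c1∈{5,8}] 5 has one home in row 3: r3c1. So r3c1=5.
Step 20. [r3c6∈{7,8}] in row 3, 8 fits only at r3c6 ⇒ r3c6=8.
Step 21. [r2c6∈{2,7}] in col 6, 7 fits only at r2c6 ⇒ r2c6=7.
Step 22. [r9c8∈{1}] only 1 remains possible at r9c8 ⇒ r9c8=1.
Step 23. [r9c6∈{3}] nothing but 3 survives at r9c6. So r9c6=3.
Step 24. [r1c6∈{2}] r1c6's peers cover all but 2 ⇒ r1c6=2.
Step 25. [r6c4∈{3}] only 3 remains possible at r6c4, so r6c4=3.
Step 26. [r1c2∈{4}] nothing but 4 survives at r1c2 ⇒ r1c2=4.
Step 27. [r5c5∈{7}] r5c5 is down to just 7. So r5c5=7.
Step 28. [r7c8∈{5}] r7c8's peers cover all but 5, so r7c8=5.
Step 29. [r7c2∈{3}] r7c2 is down to just 3 ⇒ r7c2=3.
Step 30. [r8c9∈{6}] only 6 remains possible at r8c9. So r8c9=6.
Step 31. [r6c3∈{5}] r6c3 has the single candidate 5 ⇒ r6c3=5.
Step 32. [r6c6∈{9}] r6c6 has the single candidate 9 ⇒ r6c6=9.
Step 33. [r9c7∈{4}] r9c7's peers cover all but 4 ⇒ r9c7=4.
Step 34. [r5c3∈{4}] r5c3 is down to just 4 ⇒ r5c3=4.
Step 35. [r6c8∈{6}] r6c8 is down to just 6, so r6c8=6.
Step 36. [r7c9∈{9}] nothing but 9 survives at r7c9, so r7c9=9.
Step 37. [r8c1∈{1}] nothing but 1 survives at r8c1 ⇒ r8c1=1.
Step 38. [r2c9∈{1}] r2c9 is down to just 1 ⇒ r2c9=1.
Step 39. [r2c5∈{5}] r2c5 is down to just 5. So r2c5=5.
Step 40. [r1c1∈{8}] nothing but 8 survives at r1c1. So r1c1=8.
Step 41. [r5c1∈{3}] r5c1's peers cover all but 3, so r5c1=3.
Step 42. [r2c2∈{2}] r2c2's peers cover all but 2. So r2c2=2.
Step 43. [r1c7∈{5}] r1c7 has the single candidate 5 ⇒ r1c7=5.
Step 44. [r8c7∈{8}] nothing but 8 survives at r8c7 ⇒ r8c7=8.
Step 45. [r3c2∈{7}] r3c2 has the single candidate 7. So r3c2=7.
Step 46. [r4c6∈{1}] nothing but 1 survives at r4c6 ⇒ r4c6=1.

Answer: 8 4 1 9 6 2 5 7 3 / 6 2 3 4 5 7 9 8 1 / 5 7 9 1 3 8 6 2 4 / 9 6 7 8 2 1 3 4 5 / 3 1 4 6 7 5 2 9 8 / 2 8 5 3 4 9 1 6 7 / 4 3 8 2 1 6 7 5 9 / 1 5 2 7 9 4 8 3 6 / 7 9 6 5 8 3 4 1 2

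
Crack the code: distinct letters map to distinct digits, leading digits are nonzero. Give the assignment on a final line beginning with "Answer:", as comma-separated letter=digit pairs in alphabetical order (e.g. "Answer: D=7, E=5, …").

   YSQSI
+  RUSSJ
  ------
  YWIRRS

Step 1. [col 1: I + J ≡ S (mod 10)] column 1 (I + J ≡ S (mod 10), carry-in 0) doesn't pin I yet; pick I=6 and continue ⇒ I=6.
Step 2. [Y] adding two 5-digit numbers gives at most 5+1 digits, and here it does — Y is that final carry and must be 1. So Y=1.
Step 3. [col 1: I + J ≡ S (mod 10)] no forcing yet in column 1 (carry-in 0); J=8 is free and consistent — try it, so J=8.
Step 4. [col 1: I + J ≡ S (mod 10)] column 1: given I=6, J=8, carry-in 0, and digits 1,6,8 already taken and all letters distinct, I+J≡S (mod 10) forces S=4, so S=4.
Step 5. [col 2: S + S ≡ R (mod 10)] from column 2 (S=4, carry-in 1, digits 1,4,6,8 already taken and all letters distinct): R must equal 9 ⇒ R=9.
Step 6. [col 3: Q + S ≡ R (mod 10)] column 3: given S=4, R=9, carry-in 0, and digits 1,4,6,8,9 already taken and all letters distinct, Q+S≡R (mod 10) forces Q=5 ⇒ Q=5.
Step 7. [col 4: S + U ≡ I (mod 10)] column 4: given S=4, I=6, carry-in 0, and digits 1,4,5,6,8,9 already taken and all letters distinct, S+U≡I (mod 10) forces U=2, so U=2.
Step 8. [col 5: Y + R ≡ W (mod 10)] column 5: given Y=1, R=9, carry-in 0, and digits 1,2,4,5,6,8,9 already taken and all letters distinct, Y+R≡W (mod 10) forces W=0, so W=0.

Answer: I=6, J=8, Q=5, R=9, S=4, U=2, W=0, Y=1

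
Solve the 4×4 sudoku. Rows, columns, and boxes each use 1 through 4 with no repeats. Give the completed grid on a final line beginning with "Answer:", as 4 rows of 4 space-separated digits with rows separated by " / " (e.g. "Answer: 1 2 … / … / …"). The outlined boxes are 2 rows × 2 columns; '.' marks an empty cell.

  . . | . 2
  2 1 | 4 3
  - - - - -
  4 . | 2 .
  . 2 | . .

Step 1. [r4c1∈{1,3}] r4c1 is the only open cell in col 1 admitting 1 ⇒ r4c1=1.
Step 2. [r3c2∈{3}] only 3 remains possible at r3c2, so r3c2=3.
Step 3. [r1c2∈{4}] r1c2 is down to just 4. So r1c2=4.
Step 4. [r4c4∈{4}] r4c4 has the single candidate 4. So r4c4=4.
Step 5. [r1c1∈{3}] only 3 remains possible at r1c1. So r1c1=3.
Step 6. [r1c3∈{1}] only 1 remains possible at r1c3. So r1c3=1.
Step 7. [r4c3∈{3}] r4c3 is down to just 3. So r4c3=3.
Step 8. [r3c4∈{1}] r3c4 has the single candidate 1 ⇒ r3c4=1.

Answer: 3 4 1 2 / 2 1 4 3 / 4 3 2 1 / 1 2 3 4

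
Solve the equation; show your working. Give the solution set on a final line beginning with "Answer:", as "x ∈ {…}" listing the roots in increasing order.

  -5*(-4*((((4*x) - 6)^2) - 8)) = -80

Step 1. [-5*(-4*((((4*x) - 6)^2) - 8)) = -80] divide by the outer -5, so div: -4*((((4*x) - 6)^2) - 8) = 16.
Step 2. [-4*((((4*x) - 6)^2) - 8) = 16] -4·(inner) — divide through by -4, so div: (((4*x) - 6)^2) - 8 = -4.
Step 3. [(((4*x) - 6)^2) - 8 = -4] 8 comes off first (add 8), so sub: ((4*x) - 6)^2 = 4.
Step 4. [((4*x) - 6)^2 = 4] √ both sides: 4 ≥ 0 gives two branches. So sqrt: (4*x) - 6 = 2 or -2.
Step 5. [(4*x) - 6 = 2 or -2] 6 comes off first (add 6). So sub: 4*x = 8 or 4.
Step 6. [4*x = 8 or 4] leading coefficient 4: divide by 4 ⇒ div: x = 2 or 1.

Answer: x ∈ {1, 2}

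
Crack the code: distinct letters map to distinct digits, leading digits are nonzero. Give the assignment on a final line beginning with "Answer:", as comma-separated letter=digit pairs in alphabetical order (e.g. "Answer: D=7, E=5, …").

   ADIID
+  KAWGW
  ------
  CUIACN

Step 1. [col 1: D + W ≡ N (mod 10)] D=7 is one option consistent with column 1 (D + W ≡ N (mod 10), carry-in 0) — take it. So D=7.
Step 2. [col 1: D + W ≡ N (mod 10)] column 1 (D + W ≡ N (mod 10), carry-in 0) doesn't pin W yet; pick W=2 and continue. So W=2.
Step 3. [C] adding two 5-digit numbers gives at most 5+1 digits, and here it does — C is that final carry and must be 1 ⇒ C=1.
Step 4. [col 1: D + W ≡ N (mod 10)] from column 1 (D=7, W=2, carry-in 0, digits 1,2,7 already taken and all letters distinct): N must equal 9, so N=9.
Step 5. [col 2: I + G ≡ C (mod 10)] column 2 (I + G ≡ C (mod 10), carry-in 0) doesn't pin G yet; pick G=6 and continue. So G=6.
Step 6. [col 2: I + G ≡ C (mod 10)] column 2 reads I+G+carry(0)=C with G=6, C=1; with digits 1,2,6,7,9 already taken and all letters distinct, the only value for I is 5, so I=5.
Step 7. [col 3: I + W ≡ A (mod 10)] column 3 reads I+W+carry(1)=A with I=5, W=2; with digits 1,2,5,6,7,9 already taken and all letters distinct, the only value for A is 8, so A=8.
Step 8. [col 5: A + K ≡ U (mod 10)] column 5 reads A+K+carry(1)=U with A=8; with digits 1,2,5,6,7,8,9 already taken and all letters distinct, the only value for K is 4 ⇒ K=4.
Step 9. [col 5: A + K ≡ U (mod 10)] in column 5 we have A+K≡U with carry-in 1; given A=8, K=4 and digits 1,2,4,5,6,7,8,9 already taken and all letters distinct, that pins U to 3. So U=3.

Answer: A=8, C=1, D=7, G=6, I=5, K=4, N=9, U=3, W=2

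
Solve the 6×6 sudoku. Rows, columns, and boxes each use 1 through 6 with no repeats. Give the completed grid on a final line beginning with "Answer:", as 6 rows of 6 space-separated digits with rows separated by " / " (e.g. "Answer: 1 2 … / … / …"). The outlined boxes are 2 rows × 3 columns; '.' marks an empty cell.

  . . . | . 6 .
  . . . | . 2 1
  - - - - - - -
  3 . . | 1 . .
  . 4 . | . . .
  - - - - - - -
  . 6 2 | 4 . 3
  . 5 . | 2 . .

Step 1. [r4c4∈{3,5,6}] in col 4, 6 fits only at r4c4, so r4c4=6.
Step 2. [r5c1∈{1}] only 1 remains possible at r5c1 ⇒ r5c1=1.
Step 3. [r1c6∈{4,5}] 4 has one home in box 2: r1c6. So r1c6=4.
Step 4. [r2c2∈{3}] nothing but 3 survives at r2c2. So r2c2=3.
Step 5. [r2c1∈{4,5,6}] col 1 places 6 nowhere but r2c1, so r2c1=6.
Step 6. [r3c2∈{2}] r3c2 has the single candidate 2 ⇒ r3c2=2.
Step 7. [r4c1∈{5}] r4c1 has the single candidate 5 ⇒ r4c1=5.
Step 8. [r2c4∈{5}] only 5 remains possible at r2c4. So r2c4=5.
Step 9. [r5c5∈{5}] r5c5's peers cover all but 5 ⇒ r5c5=5.
Step 10. [r1c2∈{1}] r1c2 has the single candidate 1. So r1c2=1.
Step 11. [r6c1∈{4}] only 4 remains possible at r6c1 ⇒ r6c1=4.
Step 12. [r4c6∈{2}] only 2 remains possible at r4c6. So r4c6=2.
Step 13. [r3c6∈{5}] nothing but 5 survives at r3c6 ⇒ r3c6=5.
Step 14. [r3c5∈{4}] r3c5 is down to just 4, so r3c5=4.
Step 15. [r1c4∈{3}] r1c4's peers cover all but 3, so r1c4=3.
Step 16. [r4c3∈{1}] only 1 remains possible at r4c3. So r4c3=1.
Step 17. [r1c1∈{2}] r1c1's peers cover all but 2 ⇒ r1c1=2.
Step 18. [r2c3∈{4}] r2c3 is down to just 4. So r2c3=4.
Step 19. [r3c3∈{6}] nothing but 6 survives at r3c3 ⇒ r3c3=6.
Step 20. [r6c3∈{3}] nothing but 3 survives at r6c3. So r6c3=3.
Step 21. [r4c5∈{3}] only 3 remains possible at r4c5 ⇒ r4c5=3.
Step 22. [r6c5∈{1}] only 1 remains possible at r6c5, so r6c5=1.
Step 23. [r6c6∈{6}] r6c6's peers cover all but 6, so r6c6=6.
Step 24. [r1c3∈{5}] r1c3's peers cover all but 5 ⇒ r1c3=5.

Answer: 2 1 5 3 6 4 / 6 3 4 5 2 1 / 3 2 6 1 4 5 / 5 4 1 6 3 2 / 1 6 2 4 5 3 / 4 5 3 2 1 6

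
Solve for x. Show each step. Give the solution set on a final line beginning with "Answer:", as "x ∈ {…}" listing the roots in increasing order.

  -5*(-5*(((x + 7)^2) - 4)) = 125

Step 1. [-5*(-5*(((x + 7)^2) - 4)) = 125] LHS = -5·(…); ÷-5 both sides ⇒ div: -5*(((x + 7)^2) - 4) = -25.
Step 2. [-5*(((x + 7)^2) - 4) = -25] divide by the outer -5, so div: ((x + 7)^2) - 4 = 5.
Step 3. [((x + 7)^2) - 4 = 5] the outer -4 inverts by adding 4 ⇒ sub: (x + 7)^2 = 9.
Step 4. [(x + 7)^2 = 9] 9 ≥ 0, LHS is (·)² — take ±√. So sqrt: x + 7 = 3 or -3.
Step 5. [x + 7 = 3 or -3] +7 is outermost — subtract 7 both sides ⇒ sub: x = -4 or -10.

Answer: x ∈ {-10, -4}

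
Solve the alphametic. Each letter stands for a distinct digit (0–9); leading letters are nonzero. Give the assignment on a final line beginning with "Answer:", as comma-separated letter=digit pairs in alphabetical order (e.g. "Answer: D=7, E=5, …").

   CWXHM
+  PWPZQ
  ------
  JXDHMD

Step 1. [col 1: M + Q ≡ D (mod 10)] several values work for M in column 1 (M + Q ≡ D (mod 10), carry-in 0); try M=5. So M=5.
Step 2. [col 1: M + Q ≡ D (mod 10)] no forcing yet in column 1 (carry-in 0); D=4 is free and consistent — try it ⇒ D=4.
Step 3. [col 1: M + Q ≡ D (mod 10)] from column 1 (M=5, D=4, carry-in 0, digits 4,5 already taken and all letters distinct): Q must equal 9, so Q=9.
Step 4. [J] adding two 5-digit numbers gives at most 5+1 digits, and here it does — J is that final carry and must be 1. So J=1.
Step 5. [col 2: H + Z ≡ M (mod 10)] several values work for Z in column 2 (H + Z ≡ M (mod 10), carry-in 1); try Z=6 ⇒ Z=6.
Step 6. [col 2: H + Z ≡ M (mod 10)] column 2: given Z=6, M=5, carry-in 1, and digits 1,4,5,6,9 already taken and all letters distinct, H+Z≡M (mod 10) forces H=8. So H=8.
Step 7. [col 3: X + P ≡ H (mod 10)] no forcing yet in column 3 (carry-in 1); X=0 is free and consistent — try it ⇒ X=0.
Step 8. [col 3: X + P ≡ H (mod 10)] in column 3 we have X+P≡H with carry-in 1; given X=0, H=8 and digits 0,1,4,5,6,8,9 already taken and all letters distinct, that pins P to 7, so P=7.
Step 9. [col 4: W + W ≡ D (mod 10)] in column 4 we have W+W≡D with carry-in 0; given D=4 and digits 0,1,4,5,6,7,8,9 already taken and all letters distinct, that pins W to 2, so W=2.
Step 10. [col 5: C + P ≡ X (mod 10)] in column 5 we have C+P≡X with carry-in 0; given P=7, X=0 and digits 0,1,2,4,5,6,7,8,9 already taken and all letters distinct, that pins C to 3. So C=3.

Answer: C=3, D=4, H=8, J=1, M=5, P=7, Q=9, W=2, X=0, Z=6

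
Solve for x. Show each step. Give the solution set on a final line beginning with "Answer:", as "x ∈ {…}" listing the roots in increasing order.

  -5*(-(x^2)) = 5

Step 1. [-5*(-(x^2)) = 5] -5·(inner) — divide through by -5. So div: -(x^2) = -1.
Step 2. [-(x^2) = -1] leading − — multiply by −1 ⇒ neg: x^2 = 1.
Step 3. [x^2 = 1] √ both sides: 1 ≥ 0 gives two branches ⇒ sqrt: x = 1 or -1.

Answer: x ∈ {-1, 1}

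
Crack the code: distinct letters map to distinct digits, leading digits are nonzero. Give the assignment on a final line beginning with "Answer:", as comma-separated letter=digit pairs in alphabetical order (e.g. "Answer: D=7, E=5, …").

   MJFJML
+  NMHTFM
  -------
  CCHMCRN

Step 1. [col 1: L + M ≡ N (mod 10)] no forcing yet in column 1 (carry-in 0); L=8 is free and consistent — try it ⇒ L=8.
Step 2. [C] adding two 6-digit numbers gives at most 6+1 digits, and here it does — C is that final carry and must be 1, so C=1.
Step 3. [col 1: L + M ≡ N (mod 10)] column 1 (L + M ≡ N (mod 10), carry-in 0) doesn't pin N yet; pick N=4 and continue ⇒ N=4.
Step 4. [col 1: L + M ≡ N (mod 10)] in column 1 we have L+M≡N with carry-in 0; given L=8, N=4 and digits 1,4,8 already taken and all letters distinct, that pins M to 6, so M=6.
Step 5. [col 2: M + F ≡ R (mod 10)] several values work for R in column 2 (M + F ≡ R (mod 10), carry-in 1); try R=7 ⇒ R=7.
Step 6. [col 2: M + F ≡ R (mod 10)] from column 2 (M=6, R=7, carry-in 1, digits 1,4,6,7,8 already taken and all letters distinct): F must equal 0, so F=0.
Step 7. [col 3: J + T ≡ C (mod 10)] column 3 (J + T ≡ C (mod 10), carry-in 0) doesn't pin T yet; pick T=2 and continue ⇒ T=2.
Step 8. [col 3: J + T ≡ C (mod 10)] from column 3 (T=2, C=1, carry-in 0, digits 0,1,2,4,6,7,8 already taken and all letters distinct): J must equal 9, so J=9.
Step 9. [col 4: F + H ≡ M (mod 10)] from column 4 (F=0, M=6, carry-in 1, digits 0,1,2,4,6,7,8,9 already taken and all letters distinct): H must equal 5 ⇒ H=5.

Answer: C=1, F=0, H=5, J=9, L=8, M=6, N=4, R=7, T=2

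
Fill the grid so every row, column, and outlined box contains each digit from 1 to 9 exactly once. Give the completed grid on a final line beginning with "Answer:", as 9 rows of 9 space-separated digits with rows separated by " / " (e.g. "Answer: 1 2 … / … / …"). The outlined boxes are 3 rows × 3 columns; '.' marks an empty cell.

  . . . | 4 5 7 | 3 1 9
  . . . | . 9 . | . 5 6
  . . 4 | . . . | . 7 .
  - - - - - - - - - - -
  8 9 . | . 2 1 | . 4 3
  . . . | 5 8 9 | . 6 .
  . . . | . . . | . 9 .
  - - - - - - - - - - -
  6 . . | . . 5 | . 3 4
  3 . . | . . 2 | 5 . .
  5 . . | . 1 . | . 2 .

Step 1. [r1c1∈{2}] nothing but 2 survives at r1c1. So r1c1=2.
Step 2. [r4c7∈{7}] only 7 remains possible at r4c7, so r4c7=7.
Step 3. [r4c4∈{6}] r4c4 has the single candidate 6. So r4c4=6.
Step 4. [r8c8∈{8}] nothing but 8 survives at r8c8 ⇒ r8c8=8.
Step 5. [r7c5∈{7}] r7c5 is down to just 7. So r7c5=7.
Step 6. [r3c2∈{1,3,5,6,8}] row 3 places 5 nowhere but r3c2, so r3c2=5.
Step 7. [r6c9∈{1,2,5,8}] col 9 places 5 nowhere but r6c9 ⇒ r6c9=5.
Step 8. [r3c9∈{2,8}] across col 9, 8 lands solely at r3c9. So r3c9=8.
Step 9. [r5c9∈{1,2}] col 9 places 2 nowhere but r5c9 ⇒ r5c9=2.
Step 10. [r5c7∈{1}] only 1 remains possible at r5c7. So r5c7=1.
Step 11. [r6c4∈{3,7}] col 4 places 7 nowhere but r6c4 ⇒ r6c4=7.
Step 12. [r8c5∈{4,6}] 6 has one home in row 8: r8c5. So r8c5=6.
Step 13. [r3c5∈{3}] r3c5 has the single candidate 3. So r3c5=3.
Step 14. [r8c2∈{1,4,7}] row 8 places 4 nowhere but r8c2. So r8c2=4.
Step 15. [r2c6∈{8}] only 8 remains possible at r2c6 ⇒ r2c6=8.
Step 16. [r6c6∈{3,4}] r6c6 is the only open cell in box 5 admitting 3 ⇒ r6c6=3.
Step 17. [r9c9∈{7}] r9c9's peers cover all but 7, so r9c9=7.
Step 18. [r9c2∈{8}] r9c2 is down to just 8, so r9c2=8.
Step 19. [r8c3∈{1,7,9}] 7 has one home in row 8: r8c3, so r8c3=7.
Step 20. [r9c3∈{9}] r9c3 has the single candidate 9, so r9c3=9.
Step 21. [r3c7∈{2}] only 2 remains possible at r3c7 ⇒ r3c7=2.
Step 22. [r3c4∈{1}] r3c4's peers cover all but 1, so r3c4=1.
Step 23. [r5c1∈{4,7}] row 5 places 4 nowhere but r5c1. So r5c1=4.
Step 24. [r6c1∈{1}] r6c1 has the single candidate 1 ⇒ r6c1=1.
Step 25. [r5c2∈{3,7}] across row 5, 7 lands solely at r5c2, so r5c2=7.
Step 26. [r2c2∈{1,3}] across col 2, 3 lands solely at r2c2 ⇒ r2c2=3.
Step 27. [r1c2∈{6}] r1c2 has the single candidate 6, so r1c2=6.
Step 28. [r6c2∈{2}] r6c2 has the single candidate 2. So r6c2=2.
Step 29. [r7c7∈{9}] nothing but 9 survives at r7c7. So r7c7=9.
Step 30. [r7c2∈{1}] only 1 remains possible at r7c2. So r7c2=1.
Step 31. [r2c7∈{4}] r2c7 is down to just 4 ⇒ r2c7=4.
Step 32. [r5c3∈{3}] only 3 remains possible at r5c3. So r5c3=3.
Step 33. [r7c3∈{2}] r7c3 is down to just 2 ⇒ r7c3=2.
Step 34. [r1c3∈{8}] nothing but 8 survives at r1c3, so r1c3=8.
Step 35. [r9c6∈{4}] r9c6's peers cover all but 4, so r9c6=4.
Step 36. [r3c1∈{9}] nothing but 9 survives at r3c1, so r3c1=9.
Step 37. [r2c3∈{1}] r2c3 is down to just 1. So r2c3=1.
Step 38. [r8c4∈{9}] nothing but 9 survives at r8c4. So r8c4=9.
Step 39. [r2c1∈{7}] r2c1 is down to just 7 ⇒ r2c1=7.
Step 40. [r2c4∈{2}] r2c4 is down to just 2, so r2c4=2.
Step 41. [r7c4∈{8}] r7c4 is down to just 8, so r7c4=8.
Step 42. [r6c3∈{6}] nothing but 6 survives at r6c3, so r6c3=6.
Step 43. [r6c5∈{4}] nothing but 4 survives at r6c5. So r6c5=4.
Step 44. [r6c7∈{8}] r6c7's peers cover all but 8. So r6c7=8.
Step 45. [r4c3∈{5}] r4c3 is down to just 5. So r4c3=5.
Step 46. [r3c6∈{6}] r3c6's peers cover all but 6. So r3c6=6.
Step 47. [r9c4∈{3}] nothing but 3 survives at r9c4. So r9c4=3.
Step 48. [r9c7∈{6}] r9c7 is down to just 6 ⇒ r9c7=6.
Step 49. [r8c9∈{1}] r8c9 has the single candidate 1, so r8c9=1.

Answer: 2 6 8 4 5 7 3 1 9 / 7 3 1 2 9 8 4 5 6 / 9 5 4 1 3 6 2 7 8 / 8 9 5 6 2 1 7 4 3 / 4 7 3 5 8 9 1 6 2 / 1 2 6 7 4 3 8 9 5 / 6 1 2 8 7 5 9 3 4 / 3 4 7 9 6 2 5 8 1 / 5 8 9 3 1 4 6 2 7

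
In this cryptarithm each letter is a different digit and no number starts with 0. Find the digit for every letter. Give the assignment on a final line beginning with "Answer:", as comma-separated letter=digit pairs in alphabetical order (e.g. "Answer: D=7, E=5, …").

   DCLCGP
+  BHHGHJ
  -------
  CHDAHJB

Step 1. [col 1: P + J ≡ B (mod 10)] no forcing yet in column 1 (carry-in 0); J=2 is free and consistent — try it ⇒ J=2.
Step 2. [C] the sum has 7 digits but both addends have 6; that extra leading digit C is the final carry, namely 1 ⇒ C=1.
Step 3. [col 1: P + J ≡ B (mod 10)] P=6 is one option consistent with column 1 (P + J ≡ B (mod 10), carry-in 0) — take it. So P=6.
Step 4. [col 1: P + J ≡ B (mod 10)] in column 1 we have P+J≡B with carry-in 0; given P=6, J=2 and digits 1,2,6 already taken and all letters distinct, that pins B to 8, so B=8.
Step 5. [col 2: G + H ≡ J (mod 10)] G=5 is one option consistent with column 2 (G + H ≡ J (mod 10), carry-in 0) — take it ⇒ G=5.
Step 6. [col 2: G + H ≡ J (mod 10)] column 2 reads G+H+carry(0)=J with G=5, J=2; with digits 1,2,5,6,8 already taken and all letters distinct, the only value for H is 7. So H=7.
Step 7. [col 4: L + H ≡ A (mod 10)] in column 4 we have L+H≡A with carry-in 0; given H=7 and digits 1,2,5,6,7,8 already taken and all letters distinct, that pins L to 3 ⇒ L=3.
Step 8. [col 4: L + H ≡ A (mod 10)] from column 4 (L=3, H=7, carry-in 0, digits 1,2,3,5,6,7,8 already taken and all letters distinct): A must equal 0, so A=0.
Step 9. [col 5: C + H ≡ D (mod 10)] from column 5 (C=1, H=7, carry-in 1, digits 0,1,2,3,5,6,7,8 already taken and all letters distinct): D must equal 9. So D=9.

Answer: A=0, B=8, C=1, D=9, G=5, H=7, J=2, L=3, P=6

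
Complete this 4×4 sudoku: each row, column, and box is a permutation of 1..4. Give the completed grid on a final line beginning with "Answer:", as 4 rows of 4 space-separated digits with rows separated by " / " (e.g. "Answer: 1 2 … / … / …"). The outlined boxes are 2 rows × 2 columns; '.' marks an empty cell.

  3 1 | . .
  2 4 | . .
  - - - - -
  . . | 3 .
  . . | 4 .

Step 1. [r3c2∈{2}] r3c2 has the single candidate 2, so r3c2=2.
Step 2. [r3c4∈{1}] r3c4 has the single candidate 1. So r3c4=1.
Step 3. [r1c4∈{2,4}] across row 1, 4 lands solely at r1c4. So r1c4=4.
Step 4. [r4c2∈{3}] r4c2 is down to just 3. So r4c2=3.
Step 5. [r2c3∈{1}] nothing but 1 survives at r2c3. So r2c3=1.
Step 6. [r4c4∈{2}] nothing but 2 survives at r4c4 ⇒ r4c4=2.
Step 7. [r4c1∈{1}] only 1 remains possible at r4c1, so r4c1=1.
Step 8. [r1c3∈{2}] nothing but 2 survives at r1c3. So r1c3=2.
Step 9. [r3c1∈{4}] r3c1 is down to just 4. So r3c1=4.
Step 10. [r2c4∈{3}] only 3 remains possible at r2c4. So r2c4=3.

Answer: 3 1 2 4 / 2 4 1 3 / 4 2 3 1 / 1 3 4 2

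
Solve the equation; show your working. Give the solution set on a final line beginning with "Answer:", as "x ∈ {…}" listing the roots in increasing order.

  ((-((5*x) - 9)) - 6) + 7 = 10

Step 1. [((-((5*x) - 9)) - 6) + 7 = 10] 7 comes off first (subtract 7), so sub: (-((5*x) - 9)) - 6 = 3.
Step 2. [(-((5*x) - 9)) - 6 = 3] the outer -6 inverts by adding 6. So sub: -((5*x) - 9) = 9.
Step 3. [-((5*x) - 9) = 9] leading − — multiply by −1, so neg: (5*x) - 9 = -9.
Step 4. [(5*x) - 9 = -9] peel the -9: add 9 from each side, so sub: 5*x = 0.
Step 5. [5*x = 0] 5·(inner) — divide through by 5 ⇒ div: x = 0.

Answer: x ∈ {0}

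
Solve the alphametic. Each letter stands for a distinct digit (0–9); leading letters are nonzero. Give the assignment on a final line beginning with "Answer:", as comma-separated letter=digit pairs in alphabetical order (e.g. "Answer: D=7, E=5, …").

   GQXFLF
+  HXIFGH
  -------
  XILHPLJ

Step 1. [col 1: F + H ≡ J (mod 10)] J=0 is one option consistent with column 1 (F + H ≡ J (mod 10), carry-in 0) — take it. So J=0.
Step 2. [col 1: F + H ≡ J (mod 10)] no forcing yet in column 1 (carry-in 0); H=8 is free and consistent — try it ⇒ H=8.
Step 3. [X] adding two 6-digit numbers gives at most 6+1 digits, and here it does — X is that final carry and must be 1. So X=1.
Step 4. [col 1: F + H ≡ J (mod 10)] in column 1 we have F+H≡J with carry-in 0; given H=8, J=0 and digits 0,1,8 already taken and all letters distinct, that pins F to 2 ⇒ F=2.
Step 5. [col 2: L + G ≡ L (mod 10)] in column 2 we have L+G≡L with carry-in 1; given nothing yet and digits 0,1,2,8 already taken and all letters distinct, that pins G to 9, so G=9.
Step 6. [col 2: L + G ≡ L (mod 10)] several values work for L in column 2 (L + G ≡ L (mod 10), carry-in 1); try L=4 ⇒ L=4.
Step 7. [col 3: F + F ≡ P (mod 10)] from column 3 (F=2, carry-in 1, digits 0,1,2,4,8,9 already taken and all letters distinct): P must equal 5 ⇒ P=5.
Step 8. [col 4: X + I ≡ H (mod 10)] column 4: given X=1, H=8, carry-in 0, and digits 0,1,2,4,5,8,9 already taken and all letters distinct, X+I≡H (mod 10) forces I=7, so I=7.
Step 9. [col 5: Q + X ≡ L (mod 10)] from column 5 (X=1, L=4, carry-in 0, digits 0,1,2,4,5,7,8,9 already taken and all letters distinct): Q must equal 3. So Q=3.

Answer: F=2, G=9, H=8, I=7, J=0, L=4, P=5, Q=3, X=1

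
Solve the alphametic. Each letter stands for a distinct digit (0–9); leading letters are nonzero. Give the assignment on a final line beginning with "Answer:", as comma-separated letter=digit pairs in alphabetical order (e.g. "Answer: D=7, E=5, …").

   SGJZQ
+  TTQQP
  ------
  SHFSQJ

Step 1. [col 1: Q + P ≡ J (mod 10)] several values work for J in column 1 (Q + P ≡ J (mod 10), carry-in 0); try J=3. So J=3.
Step 2. [col 1: Q + P ≡ J (mod 10)] P=6 is one option consistent with column 1 (Q + P ≡ J (mod 10), carry-in 0) — take it ⇒ P=6.
Step 3. [col 1: Q + P ≡ J (mod 10)] column 1 reads Q+P+carry(0)=J with P=6, J=3; with digits 3,6 already taken and all letters distinct, the only value for Q is 7, so Q=7.
Step 4. [S] the sum has 6 digits but both addends have 5; that extra leading digit S is the final carry, namely 1 ⇒ S=1.
Step 5. [col 2: Z + Q ≡ Q (mod 10)] column 2 reads Z+Q+carry(1)=Q with Q=7; with digits 1,3,6,7 already taken and all letters distinct, the only value for Z is 9 ⇒ Z=9.
Step 6. [col 4: G + T ≡ F (mod 10)] G=5 is one option consistent with column 4 (G + T ≡ F (mod 10), carry-in 1) — take it ⇒ G=5.
Step 7. [col 4: G + T ≡ F (mod 10)] several values work for F in column 4 (G + T ≡ F (mod 10), carry-in 1); try F=4. So F=4.
Step 8. [col 4: G + T ≡ F (mod 10)] from column 4 (G=5, F=4, carry-in 1, digits 1,3,4,5,6,7,9 already taken and all letters distinct): T must equal 8, so T=8.
Step 9. [col 5: S + T ≡ H (mod 10)] in column 5 we have S+T≡H with carry-in 1; given S=1, T=8 and digits 1,3,4,5,6,7,8,9 already taken and all letters distinct, that pins H to 0, so H=0.

Answer: F=4, G=5, H=0, J=3, P=6, Q=7, S=1, T=8, Z=9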